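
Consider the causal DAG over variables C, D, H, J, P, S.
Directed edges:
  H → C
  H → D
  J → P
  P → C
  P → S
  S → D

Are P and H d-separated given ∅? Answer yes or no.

Bayes-Ball from P | ∅ reaches {C,D,J,S}.
H ∉ reach(P|∅) ⇒ P ⊥ H | ∅.

Yes — P ⊥ H | ∅.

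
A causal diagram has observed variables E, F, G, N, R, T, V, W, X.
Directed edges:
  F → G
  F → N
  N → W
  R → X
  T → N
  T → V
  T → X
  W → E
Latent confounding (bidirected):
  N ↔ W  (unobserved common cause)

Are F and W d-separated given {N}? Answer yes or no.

No — F and W are d-connected given {N}.

Bayes-Ball from F | {N} reaches {E,G,T,V,W,X}.
W ∈ reach(F|{N}) ⇒ F ⊥̸ W | {N}.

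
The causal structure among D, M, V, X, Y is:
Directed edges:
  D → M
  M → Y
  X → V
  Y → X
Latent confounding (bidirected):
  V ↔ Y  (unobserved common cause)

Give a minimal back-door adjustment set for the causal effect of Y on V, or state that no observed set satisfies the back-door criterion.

desc(Y)\{Y}={V,X}; candidates ⊆ {D,M}.
Y↔V: latent back-door arc(s) into Y.
size 0: {}; under {} Y still reaches {D,M,V} ∋ V.
size 1: {D}, {M}; under {D} Y still reaches {M,V} ∋ V.
size 2: {D,M}; under {D,M} Y still reaches {V} ∋ V.
Y↔V cannot be blocked by any observed set — no back-door set.

Y→V: no observed back-door set.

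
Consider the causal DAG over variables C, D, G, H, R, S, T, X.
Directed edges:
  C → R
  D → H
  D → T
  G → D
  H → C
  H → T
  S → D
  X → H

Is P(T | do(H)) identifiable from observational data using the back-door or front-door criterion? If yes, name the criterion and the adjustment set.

P(T|do(H)): backdoor, adjust for {D}.

desc(H)\{H}={C,R,T}; candidates ⊆ {D,G,S,X}.
size 0: {}; under {} H still reaches {D,G,S,T,X} ∋ T.
{D}: H⊥T given {D} in G with H→· removed — back-door holds.
P(T|do(H)) = Σ_{D} P(T|H,D)·P(D).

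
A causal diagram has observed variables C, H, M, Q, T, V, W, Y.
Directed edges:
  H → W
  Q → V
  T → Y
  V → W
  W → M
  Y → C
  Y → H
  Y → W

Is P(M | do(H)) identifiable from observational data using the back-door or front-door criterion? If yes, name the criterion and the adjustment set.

P(M|do(H)): backdoor, adjust for {Y}.

desc(H)\{H}={M,W}; candidates ⊆ {C,Q,T,V,Y}.
size 0: {}; under {} H still reaches {C,M,T,W,Y} ∋ M.
{Y}: H⊥M given {Y} in G with H→· removed — back-door holds.
P(M|do(H)) = Σ_{Y} P(M|H,Y)·P(Y).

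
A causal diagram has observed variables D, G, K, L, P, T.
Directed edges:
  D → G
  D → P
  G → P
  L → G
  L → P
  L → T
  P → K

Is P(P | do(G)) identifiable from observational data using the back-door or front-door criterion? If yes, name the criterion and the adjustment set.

P(P|do(G)): backdoor, adjust for {D, L}.

desc(G)\{G}={K,P}; candidates ⊆ {D,L,T}.
size 0: {}; under {} G still reaches {D,K,L,P,T} ∋ P.
size 1: {D}, {L}, {T}; under {D} G still reaches {K,L,P,T} ∋ P.
{D,L}: G⊥P given {D,L} in G with G→· removed — back-door holds.
P(P|do(G)) = Σ_{D,L} P(P|G,D,L)·P(D,L).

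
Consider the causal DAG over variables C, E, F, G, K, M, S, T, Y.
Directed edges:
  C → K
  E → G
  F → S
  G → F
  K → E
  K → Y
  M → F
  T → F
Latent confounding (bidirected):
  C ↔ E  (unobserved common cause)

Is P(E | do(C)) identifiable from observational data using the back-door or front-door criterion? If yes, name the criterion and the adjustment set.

desc(C)\{C}={E,F,G,K,S,Y}; candidates ⊆ {M,T}.
C↔E: latent back-door arc(s) into C.
size 0: {}; under {} C still reaches {E,F,G,S} ∋ E.
size 1: {M}, {T}; under {M} C still reaches {E,F,G,S} ∋ E.
size 2: {M,T}; under {M,T} C still reaches {E,F,G,S} ∋ E.
C↔E cannot be blocked by any observed set — no back-door set.
{K}: (i) intercepts every directed C→E path; (ii) no back-door C→{K}; (iii) {C} blocks every back-door {K}→E. Front-door holds.
P(E|do(C)) = Σ_{K} P(K|C) Σ_{C'} P(E|K,C')P(C').

P(E|do(C)): frontdoor, adjust for {K}.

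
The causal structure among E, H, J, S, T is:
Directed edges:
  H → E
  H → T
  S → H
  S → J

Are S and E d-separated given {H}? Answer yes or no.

Yes — S ⊥ E | {H}.

Bayes-Ball from S | {H} reaches {J}.
E ∉ reach(S|{H}) ⇒ S ⊥ E | {H}.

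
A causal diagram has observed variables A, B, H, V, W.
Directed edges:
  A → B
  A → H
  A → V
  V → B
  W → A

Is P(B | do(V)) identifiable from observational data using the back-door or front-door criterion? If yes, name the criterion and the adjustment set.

P(B|do(V)): backdoor, adjust for {A}.

desc(V)\{V}={B}; candidates ⊆ {A,H,W}.
size 0: {}; under {} V still reaches {A,B,H,W} ∋ B.
{A}: V⊥B given {A} in G with V→· removed — back-door holds.
P(B|do(V)) = Σ_{A} P(B|V,A)·P(A).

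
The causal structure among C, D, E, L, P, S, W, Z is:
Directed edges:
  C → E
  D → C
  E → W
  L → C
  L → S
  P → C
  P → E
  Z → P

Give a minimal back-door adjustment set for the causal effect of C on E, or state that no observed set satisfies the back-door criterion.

C→E: minimal back-door set {P}.

desc(C)\{C}={E,W}; candidates ⊆ {D,L,P,S,Z}.
size 0: {}; under {} C still reaches {D,E,L,P,S,W,Z} ∋ E.
{P}: C⊥E given {P} in G with C→· removed — back-door holds.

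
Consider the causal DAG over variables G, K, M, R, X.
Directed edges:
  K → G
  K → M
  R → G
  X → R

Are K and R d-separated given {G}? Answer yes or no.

No — K and R are d-connected given {G}.

Bayes-Ball from K | {G} reaches {M,R,X}.
R ∈ reach(K|{G}) ⇒ K ⊥̸ R | {G}.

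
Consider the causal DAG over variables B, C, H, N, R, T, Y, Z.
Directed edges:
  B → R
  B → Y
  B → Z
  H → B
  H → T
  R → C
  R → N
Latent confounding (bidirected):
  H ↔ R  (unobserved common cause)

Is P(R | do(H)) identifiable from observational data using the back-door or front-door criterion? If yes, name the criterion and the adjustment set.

desc(H)\{H}={B,C,N,R,T,Y,Z}; candidates ⊆ {—}.
H↔R: latent back-door arc(s) into H.
size 0: {}; under {} H still reaches {C,N,R} ∋ R.
H↔R cannot be blocked by any observed set — no back-door set.
{B}: (i) intercepts every directed H→R path; (ii) no back-door H→{B}; (iii) {H} blocks every back-door {B}→R. Front-door holds.
P(R|do(H)) = Σ_{B} P(B|H) Σ_{H'} P(R|B,H')P(H').

P(R|do(H)): frontdoor, adjust for {B}.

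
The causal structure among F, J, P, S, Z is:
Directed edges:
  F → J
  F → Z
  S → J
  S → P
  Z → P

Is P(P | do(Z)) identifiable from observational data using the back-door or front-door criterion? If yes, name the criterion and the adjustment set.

desc(Z)\{Z}={P}; candidates ⊆ {F,J,S}.
∅: Z⊥P given ∅ in G with Z→· removed — back-door holds.
P(P|do(Z)) = P(P|Z) — no adjustment needed.

P(P|do(Z)): backdoor, adjust for ∅.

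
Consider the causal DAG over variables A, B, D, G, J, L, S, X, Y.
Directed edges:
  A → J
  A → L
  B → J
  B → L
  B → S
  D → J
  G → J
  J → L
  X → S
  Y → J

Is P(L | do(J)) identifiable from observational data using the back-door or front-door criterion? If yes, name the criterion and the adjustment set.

P(L|do(J)): backdoor, adjust for {A, B}.

desc(J)\{J}={L}; candidates ⊆ {A,B,D,G,S,X,Y}.
size 0: {}; under {} J still reaches {A,B,D,G,L,S,Y} ∋ L.
size 1: {A}, {B}, {D} …(+4); under {A} J still reaches {B,D,G,L,S,Y} ∋ L.
{A,B}: J⊥L given {A,B} in G with J→· removed — back-door holds.
P(L|do(J)) = Σ_{A,B} P(L|J,A,B)·P(A,B).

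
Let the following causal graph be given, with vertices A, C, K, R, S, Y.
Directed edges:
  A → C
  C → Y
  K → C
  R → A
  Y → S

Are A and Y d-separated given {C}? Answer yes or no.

Yes — A ⊥ Y | {C}.

Bayes-Ball from A | {C} reaches {K,R}.
Y ∉ reach(A|{C}) ⇒ A ⊥ Y | {C}.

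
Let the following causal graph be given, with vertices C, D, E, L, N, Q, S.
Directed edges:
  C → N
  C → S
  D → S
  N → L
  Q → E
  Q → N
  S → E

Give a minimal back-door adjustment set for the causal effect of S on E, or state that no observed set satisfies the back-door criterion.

S→E: minimal back-door set ∅.

desc(S)\{S}={E}; candidates ⊆ {C,D,L,N,Q}.
∅: S⊥E given ∅ in G with S→· removed — back-door holds.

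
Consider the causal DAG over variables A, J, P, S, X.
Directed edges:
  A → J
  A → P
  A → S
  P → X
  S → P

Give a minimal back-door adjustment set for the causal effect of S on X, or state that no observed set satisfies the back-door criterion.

desc(S)\{S}={P,X}; candidates ⊆ {A,J}.
size 0: {}; under {} S still reaches {A,J,P,X} ∋ X.
{A}: S⊥X given {A} in G with S→· removed — back-door holds.

S→X: minimal back-door set {A}.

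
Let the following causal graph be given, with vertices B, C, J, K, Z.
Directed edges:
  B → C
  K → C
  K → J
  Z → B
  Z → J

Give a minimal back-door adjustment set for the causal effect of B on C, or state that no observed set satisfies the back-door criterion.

B→C: minimal back-door set ∅.

desc(B)\{B}={C}; candidates ⊆ {J,K,Z}.
∅: B⊥C given ∅ in G with B→· removed — back-door holds.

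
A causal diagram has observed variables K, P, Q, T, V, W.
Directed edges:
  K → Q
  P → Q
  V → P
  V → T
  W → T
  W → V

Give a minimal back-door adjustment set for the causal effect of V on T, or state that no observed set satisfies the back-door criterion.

desc(V)\{V}={P,Q,T}; candidates ⊆ {K,W}.
size 0: {}; under {} V still reaches {T,W} ∋ T.
{W}: V⊥T given {W} in G with V→· removed — back-door holds.

V→T: minimal back-door set {W}.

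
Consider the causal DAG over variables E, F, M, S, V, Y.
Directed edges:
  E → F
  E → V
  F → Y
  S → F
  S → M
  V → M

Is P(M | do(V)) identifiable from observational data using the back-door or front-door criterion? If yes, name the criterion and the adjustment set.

desc(V)\{V}={M}; candidates ⊆ {E,F,S,Y}.
∅: V⊥M given ∅ in G with V→· removed — back-door holds.
P(M|do(V)) = P(M|V) — no adjustment needed.

P(M|do(V)): backdoor, adjust for ∅.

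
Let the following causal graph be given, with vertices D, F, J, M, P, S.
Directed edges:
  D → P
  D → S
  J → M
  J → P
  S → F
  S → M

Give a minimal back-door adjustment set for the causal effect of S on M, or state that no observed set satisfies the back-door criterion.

desc(S)\{S}={F,M}; candidates ⊆ {D,J,P}.
∅: S⊥M given ∅ in G with S→· removed — back-door holds.

S→M: minimal back-door set ∅.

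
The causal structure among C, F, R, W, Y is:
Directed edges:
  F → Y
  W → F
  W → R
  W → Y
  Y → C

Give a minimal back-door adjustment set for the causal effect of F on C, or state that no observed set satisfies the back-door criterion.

desc(F)\{F}={C,Y}; candidates ⊆ {R,W}.
size 0: {}; under {} F still reaches {C,R,W,Y} ∋ C.
{W}: F⊥C given {W} in G with F→· removed — back-door holds.

F→C: minimal back-door set {W}.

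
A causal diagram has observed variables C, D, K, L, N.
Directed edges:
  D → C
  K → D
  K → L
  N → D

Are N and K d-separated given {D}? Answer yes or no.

Bayes-Ball from N | {D} reaches {K,L}.
K ∈ reach(N|{D}) ⇒ N ⊥̸ K | {D}.

No — N and K are d-connected given {D}.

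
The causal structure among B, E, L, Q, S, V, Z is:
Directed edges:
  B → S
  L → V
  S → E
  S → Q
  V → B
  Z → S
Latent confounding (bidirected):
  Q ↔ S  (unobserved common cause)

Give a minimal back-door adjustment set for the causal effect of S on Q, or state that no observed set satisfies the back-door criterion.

S→Q: no observed back-door set.

desc(S)\{S}={E,Q}; candidates ⊆ {B,L,V,Z}.
S↔Q: latent back-door arc(s) into S.
size 0: {}; under {} S still reaches {B,L,Q,V,Z} ∋ Q.
size 1: {B}, {L}, {V} …(+1); under {B} S still reaches {Q,Z} ∋ Q.
size 2: {B,L}, {B,V}, {B,Z} …(+3); under {B,L} S still reaches {Q,Z} ∋ Q.
S↔Q cannot be blocked by any observed set — no back-door set.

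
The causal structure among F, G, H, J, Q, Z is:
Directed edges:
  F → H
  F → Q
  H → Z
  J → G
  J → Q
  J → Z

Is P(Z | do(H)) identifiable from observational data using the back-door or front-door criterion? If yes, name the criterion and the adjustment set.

desc(H)\{H}={Z}; candidates ⊆ {F,G,J,Q}.
∅: H⊥Z given ∅ in G with H→· removed — back-door holds.
P(Z|do(H)) = P(Z|H) — no adjustment needed.

P(Z|do(H)): backdoor, adjust for ∅.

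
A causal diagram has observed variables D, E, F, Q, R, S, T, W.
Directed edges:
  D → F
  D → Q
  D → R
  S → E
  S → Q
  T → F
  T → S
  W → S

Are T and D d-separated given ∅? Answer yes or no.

Bayes-Ball from T | ∅ reaches {E,F,Q,S}.
D ∉ reach(T|∅) ⇒ T ⊥ D | ∅.

Yes — T ⊥ D | ∅.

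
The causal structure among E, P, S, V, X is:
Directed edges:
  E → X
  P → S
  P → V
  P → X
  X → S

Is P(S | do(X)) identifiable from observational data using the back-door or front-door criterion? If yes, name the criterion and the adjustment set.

P(S|do(X)): backdoor, adjust for {P}.

desc(X)\{X}={S}; candidates ⊆ {E,P,V}.
size 0: {}; under {} X still reaches {E,P,S,V} ∋ S.
{P}: X⊥S given {P} in G with X→· removed — back-door holds.
P(S|do(X)) = Σ_{P} P(S|X,P)·P(P).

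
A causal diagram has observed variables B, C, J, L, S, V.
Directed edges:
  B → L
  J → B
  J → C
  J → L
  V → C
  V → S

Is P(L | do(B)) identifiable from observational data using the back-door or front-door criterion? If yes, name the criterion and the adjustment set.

desc(B)\{B}={L}; candidates ⊆ {C,J,S,V}.
size 0: {}; under {} B still reaches {C,J,L} ∋ L.
{J}: B⊥L given {J} in G with B→· removed — back-door holds.
P(L|do(B)) = Σ_{J} P(L|B,J)·P(J).

P(L|do(B)): backdoor, adjust for {J}.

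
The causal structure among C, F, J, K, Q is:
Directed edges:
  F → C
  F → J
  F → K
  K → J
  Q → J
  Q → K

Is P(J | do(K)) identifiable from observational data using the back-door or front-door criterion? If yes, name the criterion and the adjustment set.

desc(K)\{K}={J}; candidates ⊆ {C,F,Q}.
size 0: {}; under {} K still reaches {C,F,J,Q} ∋ J.
size 1: {C}, {F}, {Q}; under {C} K still reaches {F,J,Q} ∋ J.
{F,Q}: K⊥J given {F,Q} in G with K→· removed — back-door holds.
P(J|do(K)) = Σ_{F,Q} P(J|K,F,Q)·P(F,Q).

P(J|do(K)): backdoor, adjust for {F, Q}.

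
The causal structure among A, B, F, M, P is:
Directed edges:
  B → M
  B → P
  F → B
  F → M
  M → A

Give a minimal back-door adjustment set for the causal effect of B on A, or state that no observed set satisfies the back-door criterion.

B→A: minimal back-door set {F}.

desc(B)\{B}={A,M,P}; candidates ⊆ {F}.
size 0: {}; under {} B still reaches {A,F,M} ∋ A.
{F}: B⊥A given {F} in G with B→· removed — back-door holds.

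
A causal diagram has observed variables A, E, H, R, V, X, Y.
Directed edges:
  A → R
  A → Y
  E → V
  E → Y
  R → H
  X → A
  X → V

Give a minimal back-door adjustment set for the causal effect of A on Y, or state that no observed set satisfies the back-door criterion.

A→Y: minimal back-door set ∅.

desc(A)\{A}={H,R,Y}; candidates ⊆ {E,V,X}.
∅: A⊥Y given ∅ in G with A→· removed — back-door holds.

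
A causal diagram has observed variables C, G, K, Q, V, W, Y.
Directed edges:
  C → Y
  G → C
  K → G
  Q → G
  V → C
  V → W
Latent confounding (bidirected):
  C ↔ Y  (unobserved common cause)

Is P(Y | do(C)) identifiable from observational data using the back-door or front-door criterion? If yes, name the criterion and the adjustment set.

P(Y|do(C)): not identifiable (no BD/FD set).

desc(C)\{C}={Y}; candidates ⊆ {G,K,Q,V,W}.
C↔Y: latent back-door arc(s) into C.
size 0: {}; under {} C still reaches {G,K,Q,V,W,Y} ∋ Y.
size 1: {G}, {K}, {Q} …(+2); under {G} C still reaches {V,W,Y} ∋ Y.
size 2: {G,K}, {G,Q}, {G,V} …(+7); under {G,K} C still reaches {V,W,Y} ∋ Y.
C↔Y cannot be blocked by any observed set — no back-door set.
No mediator lies on a directed C→…→Y path.
Neither criterion identifies P(Y|do(C)) in this graph.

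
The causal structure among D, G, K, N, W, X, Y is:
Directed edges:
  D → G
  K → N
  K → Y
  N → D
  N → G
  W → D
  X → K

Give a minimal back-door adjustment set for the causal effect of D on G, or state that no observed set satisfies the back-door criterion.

desc(D)\{D}={G}; candidates ⊆ {K,N,W,X,Y}.
size 0: {}; under {} D still reaches {G,K,N,W,X,Y} ∋ G.
{N}: D⊥G given {N} in G with D→· removed — back-door holds.

D→G: minimal back-door set {N}.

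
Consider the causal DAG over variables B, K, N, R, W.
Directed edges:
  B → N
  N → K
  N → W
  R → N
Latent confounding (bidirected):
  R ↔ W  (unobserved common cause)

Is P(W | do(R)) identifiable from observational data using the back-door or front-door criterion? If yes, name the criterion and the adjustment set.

P(W|do(R)): frontdoor, adjust for {N}.

desc(R)\{R}={K,N,W}; candidates ⊆ {B}.
R↔W: latent back-door arc(s) into R.
size 0: {}; under {} R still reaches {W} ∋ W.
size 1: {B}; under {B} R still reaches {W} ∋ W.
R↔W cannot be blocked by any observed set — no back-door set.
{N}: (i) intercepts every directed R→W path; (ii) no back-door R→{N}; (iii) {R} blocks every back-door {N}→W. Front-door holds.
P(W|do(R)) = Σ_{N} P(N|R) Σ_{R'} P(W|N,R')P(R').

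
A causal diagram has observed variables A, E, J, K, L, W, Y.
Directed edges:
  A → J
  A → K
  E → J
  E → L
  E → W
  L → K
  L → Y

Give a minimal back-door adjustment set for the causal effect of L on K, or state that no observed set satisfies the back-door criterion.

desc(L)\{L}={K,Y}; candidates ⊆ {A,E,J,W}.
∅: L⊥K given ∅ in G with L→· removed — back-door holds.

L→K: minimal back-door set ∅.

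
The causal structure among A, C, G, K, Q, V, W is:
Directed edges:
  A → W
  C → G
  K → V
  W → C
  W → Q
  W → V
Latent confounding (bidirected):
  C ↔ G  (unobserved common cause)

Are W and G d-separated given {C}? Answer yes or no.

No — W and G are d-connected given {C}.

Bayes-Ball from W | {C} reaches {A,G,Q,V}.
G ∈ reach(W|{C}) ⇒ W ⊥̸ G | {C}.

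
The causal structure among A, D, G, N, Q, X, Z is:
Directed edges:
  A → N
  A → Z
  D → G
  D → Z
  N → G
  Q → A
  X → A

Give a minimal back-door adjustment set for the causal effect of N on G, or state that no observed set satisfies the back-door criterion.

desc(N)\{N}={G}; candidates ⊆ {A,D,Q,X,Z}.
∅: N⊥G given ∅ in G with N→· removed — back-door holds.

N→G: minimal back-door set ∅.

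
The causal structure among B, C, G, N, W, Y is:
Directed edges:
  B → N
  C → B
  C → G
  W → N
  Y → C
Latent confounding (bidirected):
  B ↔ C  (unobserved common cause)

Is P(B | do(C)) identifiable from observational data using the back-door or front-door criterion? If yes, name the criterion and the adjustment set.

P(B|do(C)): not identifiable (no BD/FD set).

desc(C)\{C}={B,G,N}; candidates ⊆ {W,Y}.
C↔B: latent back-door arc(s) into C.
size 0: {}; under {} C still reaches {B,N,Y} ∋ B.
size 1: {W}, {Y}; under {W} C still reaches {B,N,Y} ∋ B.
size 2: {W,Y}; under {W,Y} C still reaches {B,N} ∋ B.
C↔B cannot be blocked by any observed set — no back-door set.
No mediator lies on a directed C→…→B path.
Neither criterion identifies P(B|do(C)) in this graph.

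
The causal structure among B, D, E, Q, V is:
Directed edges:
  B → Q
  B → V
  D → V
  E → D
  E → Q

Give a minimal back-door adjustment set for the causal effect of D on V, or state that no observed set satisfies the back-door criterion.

D→V: minimal back-door set ∅.

desc(D)\{D}={V}; candidates ⊆ {B,E,Q}.
∅: D⊥V given ∅ in G with D→· removed — back-door holds.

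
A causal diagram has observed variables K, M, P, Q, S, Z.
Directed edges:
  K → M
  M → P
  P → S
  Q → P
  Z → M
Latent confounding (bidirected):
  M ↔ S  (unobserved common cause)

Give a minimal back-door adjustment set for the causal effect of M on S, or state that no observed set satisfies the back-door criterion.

M→S: no observed back-door set.

desc(M)\{M}={P,S}; candidates ⊆ {K,Q,Z}.
M↔S: latent back-door arc(s) into M.
size 0: {}; under {} M still reaches {K,S,Z} ∋ S.
size 1: {K}, {Q}, {Z}; under {K} M still reaches {S,Z} ∋ S.
size 2: {K,Q}, {K,Z}, {Q,Z}; under {K,Q} M still reaches {S,Z} ∋ S.
M↔S cannot be blocked by any observed set — no back-door set.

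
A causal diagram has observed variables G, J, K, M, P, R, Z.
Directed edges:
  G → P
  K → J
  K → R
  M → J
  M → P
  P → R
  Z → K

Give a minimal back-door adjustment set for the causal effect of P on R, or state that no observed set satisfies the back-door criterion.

P→R: minimal back-door set ∅.

desc(P)\{P}={R}; candidates ⊆ {G,J,K,M,Z}.
∅: P⊥R given ∅ in G with P→· removed — back-door holds.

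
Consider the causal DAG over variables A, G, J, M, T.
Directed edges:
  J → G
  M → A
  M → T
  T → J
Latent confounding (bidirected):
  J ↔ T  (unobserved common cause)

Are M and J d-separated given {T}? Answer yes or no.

Bayes-Ball from M | {T} reaches {A,G,J}.
J ∈ reach(M|{T}) ⇒ M ⊥̸ J | {T}.

No — M and J are d-connected given {T}.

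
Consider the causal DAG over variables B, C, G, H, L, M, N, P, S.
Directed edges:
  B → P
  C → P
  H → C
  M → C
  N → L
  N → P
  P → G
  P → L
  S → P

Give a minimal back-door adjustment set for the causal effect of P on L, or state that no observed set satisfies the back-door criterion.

desc(P)\{P}={G,L}; candidates ⊆ {B,C,H,M,N,S}.
size 0: {}; under {} P still reaches {B,C,H,L,M,N,S} ∋ L.
{N}: P⊥L given {N} in G with P→· removed — back-door holds.

P→L: minimal back-door set {N}.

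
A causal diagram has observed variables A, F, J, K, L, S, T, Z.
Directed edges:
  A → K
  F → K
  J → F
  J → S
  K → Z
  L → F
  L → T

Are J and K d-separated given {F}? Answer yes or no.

Yes — J ⊥ K | {F}.

Bayes-Ball from J | {F} reaches {L,S,T}.
K ∉ reach(J|{F}) ⇒ J ⊥ K | {F}.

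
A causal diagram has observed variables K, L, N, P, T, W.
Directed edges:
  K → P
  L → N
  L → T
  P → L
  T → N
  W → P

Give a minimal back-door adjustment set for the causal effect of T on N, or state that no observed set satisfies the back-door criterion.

desc(T)\{T}={N}; candidates ⊆ {K,L,P,W}.
size 0: {}; under {} T still reaches {K,L,N,P,W} ∋ N.
{L}: T⊥N given {L} in G with T→· removed — back-door holds.

T→N: minimal back-door set {L}.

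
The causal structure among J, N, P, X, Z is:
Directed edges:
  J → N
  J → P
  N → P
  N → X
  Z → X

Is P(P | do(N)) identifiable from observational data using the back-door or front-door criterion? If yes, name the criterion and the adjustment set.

P(P|do(N)): backdoor, adjust for {J}.

desc(N)\{N}={P,X}; candidates ⊆ {J,Z}.
size 0: {}; under {} N still reaches {J,P} ∋ P.
{J}: N⊥P given {J} in G with N→· removed — back-door holds.
P(P|do(N)) = Σ_{J} P(P|N,J)·P(J).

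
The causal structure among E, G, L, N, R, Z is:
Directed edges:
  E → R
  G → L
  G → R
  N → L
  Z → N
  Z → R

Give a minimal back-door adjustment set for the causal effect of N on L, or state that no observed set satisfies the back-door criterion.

desc(N)\{N}={L}; candidates ⊆ {E,G,R,Z}.
∅: N⊥L given ∅ in G with N→· removed — back-door holds.

N→L: minimal back-door set ∅.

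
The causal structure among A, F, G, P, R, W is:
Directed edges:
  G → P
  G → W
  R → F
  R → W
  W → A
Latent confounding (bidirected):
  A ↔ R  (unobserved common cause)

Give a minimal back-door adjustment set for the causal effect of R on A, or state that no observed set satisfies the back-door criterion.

R→A: no observed back-door set.

desc(R)\{R}={A,F,W}; candidates ⊆ {G,P}.
R↔A: latent back-door arc(s) into R.
size 0: {}; under {} R still reaches {A} ∋ A.
size 1: {G}, {P}; under {G} R still reaches {A} ∋ A.
size 2: {G,P}; under {G,P} R still reaches {A} ∋ A.
R↔A cannot be blocked by any observed set — no back-door set.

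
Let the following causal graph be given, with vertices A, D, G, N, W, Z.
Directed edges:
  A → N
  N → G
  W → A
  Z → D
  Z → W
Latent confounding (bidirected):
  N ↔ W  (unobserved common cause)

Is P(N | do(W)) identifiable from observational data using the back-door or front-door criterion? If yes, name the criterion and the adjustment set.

desc(W)\{W}={A,G,N}; candidates ⊆ {D,Z}.
W↔N: latent back-door arc(s) into W.
size 0: {}; under {} W still reaches {D,G,N,Z} ∋ N.
size 1: {D}, {Z}; under {D} W still reaches {G,N,Z} ∋ N.
size 2: {D,Z}; under {D,Z} W still reaches {G,N} ∋ N.
W↔N cannot be blocked by any observed set — no back-door set.
{A}: (i) intercepts every directed W→N path; (ii) no back-door W→{A}; (iii) {W} blocks every back-door {A}→N. Front-door holds.
P(N|do(W)) = Σ_{A} P(A|W) Σ_{W'} P(N|A,W')P(W').

P(N|do(W)): frontdoor, adjust for {A}.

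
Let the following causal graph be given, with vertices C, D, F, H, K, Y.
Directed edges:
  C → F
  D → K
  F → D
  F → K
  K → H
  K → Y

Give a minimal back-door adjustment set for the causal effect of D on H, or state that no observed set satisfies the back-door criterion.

desc(D)\{D}={H,K,Y}; candidates ⊆ {C,F}.
size 0: {}; under {} D still reaches {C,F,H,K,Y} ∋ H.
{F}: D⊥H given {F} in G with D→· removed — back-door holds.

D→H: minimal back-door set {F}.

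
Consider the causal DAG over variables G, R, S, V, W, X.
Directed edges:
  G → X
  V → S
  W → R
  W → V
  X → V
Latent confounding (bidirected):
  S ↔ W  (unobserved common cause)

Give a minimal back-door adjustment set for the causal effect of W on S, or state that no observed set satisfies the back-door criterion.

W→S: no observed back-door set.

desc(W)\{W}={R,S,V}; candidates ⊆ {G,X}.
W↔S: latent back-door arc(s) into W.
size 0: {}; under {} W still reaches {S} ∋ S.
size 1: {G}, {X}; under {G} W still reaches {S} ∋ S.
size 2: {G,X}; under {G,X} W still reaches {S} ∋ S.
W↔S cannot be blocked by any observed set — no back-door set.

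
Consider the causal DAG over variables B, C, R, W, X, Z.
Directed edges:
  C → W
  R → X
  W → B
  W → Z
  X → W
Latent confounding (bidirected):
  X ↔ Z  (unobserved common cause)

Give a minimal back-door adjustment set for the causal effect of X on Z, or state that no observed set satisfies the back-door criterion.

X→Z: no observed back-door set.

desc(X)\{X}={B,W,Z}; candidates ⊆ {C,R}.
X↔Z: latent back-door arc(s) into X.
size 0: {}; under {} X still reaches {R,Z} ∋ Z.
size 1: {C}, {R}; under {C} X still reaches {R,Z} ∋ Z.
size 2: {C,R}; under {C,R} X still reaches {Z} ∋ Z.
X↔Z cannot be blocked by any observed set — no back-door set.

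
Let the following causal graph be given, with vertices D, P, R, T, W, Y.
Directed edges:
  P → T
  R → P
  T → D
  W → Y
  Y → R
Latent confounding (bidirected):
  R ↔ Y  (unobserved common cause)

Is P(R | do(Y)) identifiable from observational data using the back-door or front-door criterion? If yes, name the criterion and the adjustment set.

P(R|do(Y)): not identifiable (no BD/FD set).

desc(Y)\{Y}={D,P,R,T}; candidates ⊆ {W}.
Y↔R: latent back-door arc(s) into Y.
size 0: {}; under {} Y still reaches {D,P,R,T,W} ∋ R.
size 1: {W}; under {W} Y still reaches {D,P,R,T} ∋ R.
Y↔R cannot be blocked by any observed set — no back-door set.
No mediator lies on a directed Y→…→R path.
Neither criterion identifies P(R|do(Y)) in this graph.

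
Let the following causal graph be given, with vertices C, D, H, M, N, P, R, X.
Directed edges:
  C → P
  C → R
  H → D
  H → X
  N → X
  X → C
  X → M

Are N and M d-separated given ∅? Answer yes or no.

No — N and M are d-connected given ∅.

Bayes-Ball from N | ∅ reaches {C,M,P,R,X}.
M ∈ reach(N|∅) ⇒ N ⊥̸ M | ∅.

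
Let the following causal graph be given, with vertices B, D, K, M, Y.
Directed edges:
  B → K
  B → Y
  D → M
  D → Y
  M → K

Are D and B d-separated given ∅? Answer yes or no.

Bayes-Ball from D | ∅ reaches {K,M,Y}.
B ∉ reach(D|∅) ⇒ D ⊥ B | ∅.

Yes — D ⊥ B | ∅.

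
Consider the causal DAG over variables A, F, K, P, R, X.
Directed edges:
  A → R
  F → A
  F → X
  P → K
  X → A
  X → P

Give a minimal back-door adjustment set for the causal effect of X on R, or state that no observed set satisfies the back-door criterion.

desc(X)\{X}={A,K,P,R}; candidates ⊆ {F}.
size 0: {}; under {} X still reaches {A,F,R} ∋ R.
{F}: X⊥R given {F} in G with X→· removed — back-door holds.

X→R: minimal back-door set {F}.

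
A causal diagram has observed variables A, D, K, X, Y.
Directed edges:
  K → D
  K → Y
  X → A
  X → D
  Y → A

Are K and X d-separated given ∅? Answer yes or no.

Bayes-Ball from K | ∅ reaches {A,D,Y}.
X ∉ reach(K|∅) ⇒ K ⊥ X | ∅.

Yes — K ⊥ X | ∅.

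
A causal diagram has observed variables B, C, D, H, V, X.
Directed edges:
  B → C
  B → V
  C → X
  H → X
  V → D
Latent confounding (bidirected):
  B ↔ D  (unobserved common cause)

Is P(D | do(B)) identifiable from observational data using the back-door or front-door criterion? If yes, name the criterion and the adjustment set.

desc(B)\{B}={C,D,V,X}; candidates ⊆ {H}.
B↔D: latent back-door arc(s) into B.
size 0: {}; under {} B still reaches {D} ∋ D.
size 1: {H}; under {H} B still reaches {D} ∋ D.
B↔D cannot be blocked by any observed set — no back-door set.
{V}: (i) intercepts every directed B→D path; (ii) no back-door B→{V}; (iii) {B} blocks every back-door {V}→D. Front-door holds.
P(D|do(B)) = Σ_{V} P(V|B) Σ_{B'} P(D|V,B')P(B').

P(D|do(B)): frontdoor, adjust for {V}.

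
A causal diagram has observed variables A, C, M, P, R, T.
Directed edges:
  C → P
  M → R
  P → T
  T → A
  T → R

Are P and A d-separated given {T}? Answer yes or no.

Yes — P ⊥ A | {T}.

Bayes-Ball from P | {T} reaches {C}.
A ∉ reach(P|{T}) ⇒ P ⊥ A | {T}.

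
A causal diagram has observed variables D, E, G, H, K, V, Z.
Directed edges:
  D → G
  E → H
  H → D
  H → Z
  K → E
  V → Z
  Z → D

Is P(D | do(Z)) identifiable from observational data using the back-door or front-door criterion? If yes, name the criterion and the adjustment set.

P(D|do(Z)): backdoor, adjust for {H}.

desc(Z)\{Z}={D,G}; candidates ⊆ {E,H,K,V}.
size 0: {}; under {} Z still reaches {D,E,G,H,K,V} ∋ D.
{H}: Z⊥D given {H} in G with Z→· removed — back-door holds.
P(D|do(Z)) = Σ_{H} P(D|Z,H)·P(H).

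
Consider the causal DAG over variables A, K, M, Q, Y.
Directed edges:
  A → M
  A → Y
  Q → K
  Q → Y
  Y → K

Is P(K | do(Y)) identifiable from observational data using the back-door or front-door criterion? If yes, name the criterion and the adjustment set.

P(K|do(Y)): backdoor, adjust for {Q}.

desc(Y)\{Y}={K}; candidates ⊆ {A,M,Q}.
size 0: {}; under {} Y still reaches {A,K,M,Q} ∋ K.
{Q}: Y⊥K given {Q} in G with Y→· removed — back-door holds.
P(K|do(Y)) = Σ_{Q} P(K|Y,Q)·P(Q).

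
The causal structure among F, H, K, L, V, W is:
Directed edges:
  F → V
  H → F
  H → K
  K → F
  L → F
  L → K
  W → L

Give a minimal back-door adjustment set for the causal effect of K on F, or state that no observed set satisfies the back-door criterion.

K→F: minimal back-door set {H, L}.

desc(K)\{K}={F,V}; candidates ⊆ {H,L,W}.
size 0: {}; under {} K still reaches {F,H,L,V,W} ∋ F.
size 1: {H}, {L}, {W}; under {H} K still reaches {F,L,V,W} ∋ F.
{H,L}: K⊥F given {H,L} in G with K→· removed — back-door holds.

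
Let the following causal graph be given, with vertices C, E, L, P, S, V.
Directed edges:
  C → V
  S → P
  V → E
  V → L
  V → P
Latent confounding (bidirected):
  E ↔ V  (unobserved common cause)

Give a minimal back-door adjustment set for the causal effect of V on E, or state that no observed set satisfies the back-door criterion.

desc(V)\{V}={E,L,P}; candidates ⊆ {C,S}.
V↔E: latent back-door arc(s) into V.
size 0: {}; under {} V still reaches {C,E} ∋ E.
size 1: {C}, {S}; under {C} V still reaches {E} ∋ E.
size 2: {C,S}; under {C,S} V still reaches {E} ∋ E.
V↔E cannot be blocked by any observed set — no back-door set.

V→E: no observed back-door set.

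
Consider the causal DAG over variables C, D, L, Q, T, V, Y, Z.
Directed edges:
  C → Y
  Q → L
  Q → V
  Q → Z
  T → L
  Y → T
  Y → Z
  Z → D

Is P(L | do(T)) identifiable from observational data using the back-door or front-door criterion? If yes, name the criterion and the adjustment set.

P(L|do(T)): backdoor, adjust for ∅.

desc(T)\{T}={L}; candidates ⊆ {C,D,Q,V,Y,Z}.
∅: T⊥L given ∅ in G with T→· removed — back-door holds.
P(L|do(T)) = P(L|T) — no adjustment needed.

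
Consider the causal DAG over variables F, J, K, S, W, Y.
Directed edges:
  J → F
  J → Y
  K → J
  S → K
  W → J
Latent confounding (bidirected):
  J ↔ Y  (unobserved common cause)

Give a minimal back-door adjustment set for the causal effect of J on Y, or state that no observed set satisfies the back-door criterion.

desc(J)\{J}={F,Y}; candidates ⊆ {K,S,W}.
J↔Y: latent back-door arc(s) into J.
size 0: {}; under {} J still reaches {K,S,W,Y} ∋ Y.
size 1: {K}, {S}, {W}; under {K} J still reaches {W,Y} ∋ Y.
size 2: {K,S}, {K,W}, {S,W}; under {K,S} J still reaches {W,Y} ∋ Y.
J↔Y cannot be blocked by any observed set — no back-door set.

J→Y: no observed back-door set.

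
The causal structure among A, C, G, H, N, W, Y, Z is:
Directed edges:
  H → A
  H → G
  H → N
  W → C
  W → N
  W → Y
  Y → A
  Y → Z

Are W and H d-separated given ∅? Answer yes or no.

Bayes-Ball from W | ∅ reaches {A,C,N,Y,Z}.
H ∉ reach(W|∅) ⇒ W ⊥ H | ∅.

Yes — W ⊥ H | ∅.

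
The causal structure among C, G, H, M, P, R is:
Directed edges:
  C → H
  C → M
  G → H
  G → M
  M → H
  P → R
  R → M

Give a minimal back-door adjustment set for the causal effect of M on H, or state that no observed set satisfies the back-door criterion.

desc(M)\{M}={H}; candidates ⊆ {C,G,P,R}.
size 0: {}; under {} M still reaches {C,G,H,P,R} ∋ H.
size 1: {C}, {G}, {P} …(+1); under {C} M still reaches {G,H,P,R} ∋ H.
{C,G}: M⊥H given {C,G} in G with M→· removed — back-door holds.

M→H: minimal back-door set {C, G}.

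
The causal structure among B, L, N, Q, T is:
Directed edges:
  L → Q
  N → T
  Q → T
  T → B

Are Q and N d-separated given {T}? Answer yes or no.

No — Q and N are d-connected given {T}.

Bayes-Ball from Q | {T} reaches {L,N}.
N ∈ reach(Q|{T}) ⇒ Q ⊥̸ N | {T}.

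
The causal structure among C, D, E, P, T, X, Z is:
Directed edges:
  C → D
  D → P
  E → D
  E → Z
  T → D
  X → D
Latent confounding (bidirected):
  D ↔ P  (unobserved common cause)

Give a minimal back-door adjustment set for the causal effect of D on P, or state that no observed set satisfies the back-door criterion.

D→P: no observed back-door set.

desc(D)\{D}={P}; candidates ⊆ {C,E,T,X,Z}.
D↔P: latent back-door arc(s) into D.
size 0: {}; under {} D still reaches {C,E,P,T,X,Z} ∋ P.
size 1: {C}, {E}, {T} …(+2); under {C} D still reaches {E,P,T,X,Z} ∋ P.
size 2: {C,E}, {C,T}, {C,X} …(+7); under {C,E} D still reaches {P,T,X} ∋ P.
D↔P cannot be blocked by any observed set — no back-door set.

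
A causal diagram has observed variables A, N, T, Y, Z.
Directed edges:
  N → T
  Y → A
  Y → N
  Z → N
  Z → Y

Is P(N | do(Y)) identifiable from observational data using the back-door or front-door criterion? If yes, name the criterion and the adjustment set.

P(N|do(Y)): backdoor, adjust for {Z}.

desc(Y)\{Y}={A,N,T}; candidates ⊆ {Z}.
size 0: {}; under {} Y still reaches {N,T,Z} ∋ N.
{Z}: Y⊥N given {Z} in G with Y→· removed — back-door holds.
P(N|do(Y)) = Σ_{Z} P(N|Y,Z)·P(Z).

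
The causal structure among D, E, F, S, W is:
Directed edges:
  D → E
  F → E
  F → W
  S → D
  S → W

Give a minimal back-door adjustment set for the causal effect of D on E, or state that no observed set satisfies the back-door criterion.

desc(D)\{D}={E}; candidates ⊆ {F,S,W}.
∅: D⊥E given ∅ in G with D→· removed — back-door holds.

D→E: minimal back-door set ∅.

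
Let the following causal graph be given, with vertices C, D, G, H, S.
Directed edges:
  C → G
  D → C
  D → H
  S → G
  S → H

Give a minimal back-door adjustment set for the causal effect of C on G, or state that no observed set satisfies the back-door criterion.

C→G: minimal back-door set ∅.

desc(C)\{C}={G}; candidates ⊆ {D,H,S}.
∅: C⊥G given ∅ in G with C→· removed — back-door holds.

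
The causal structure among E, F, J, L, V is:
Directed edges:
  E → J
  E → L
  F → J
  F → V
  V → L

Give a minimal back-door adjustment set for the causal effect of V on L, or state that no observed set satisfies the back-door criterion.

V→L: minimal back-door set ∅.

desc(V)\{V}={L}; candidates ⊆ {E,F,J}.
∅: V⊥L given ∅ in G with V→· removed — back-door holds.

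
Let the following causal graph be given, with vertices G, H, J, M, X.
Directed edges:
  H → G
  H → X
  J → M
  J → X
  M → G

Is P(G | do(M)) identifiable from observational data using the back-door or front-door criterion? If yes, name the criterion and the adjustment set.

desc(M)\{M}={G}; candidates ⊆ {H,J,X}.
∅: M⊥G given ∅ in G with M→· removed — back-door holds.
P(G|do(M)) = P(G|M) — no adjustment needed.

P(G|do(M)): backdoor, adjust for ∅.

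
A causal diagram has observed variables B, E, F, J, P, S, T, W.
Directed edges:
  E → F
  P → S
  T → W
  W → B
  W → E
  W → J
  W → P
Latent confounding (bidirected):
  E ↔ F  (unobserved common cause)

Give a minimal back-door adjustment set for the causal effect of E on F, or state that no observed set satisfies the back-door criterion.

E→F: no observed back-door set.

desc(E)\{E}={F}; candidates ⊆ {B,J,P,S,T,W}.
E↔F: latent back-door arc(s) into E.
size 0: {}; under {} E still reaches {B,F,J,P,S,T,W} ∋ F.
size 1: {B}, {J}, {P} …(+3); under {B} E still reaches {F,J,P,S,T,W} ∋ F.
size 2: {B,J}, {B,P}, {B,S} …(+12); under {B,J} E still reaches {F,P,S,T,W} ∋ F.
E↔F cannot be blocked by any observed set — no back-door set.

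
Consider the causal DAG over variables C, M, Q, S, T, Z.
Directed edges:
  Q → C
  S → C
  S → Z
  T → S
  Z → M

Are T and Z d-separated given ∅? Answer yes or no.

Bayes-Ball from T | ∅ reaches {C,M,S,Z}.
Z ∈ reach(T|∅) ⇒ T ⊥̸ Z | ∅.

No — T and Z are d-connected given ∅.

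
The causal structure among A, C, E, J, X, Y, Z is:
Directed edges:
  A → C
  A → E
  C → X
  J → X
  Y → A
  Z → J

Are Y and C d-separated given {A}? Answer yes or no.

Bayes-Ball from Y | {A} reaches ∅.
C ∉ reach(Y|{A}) ⇒ Y ⊥ C | {A}.

Yes — Y ⊥ C | {A}.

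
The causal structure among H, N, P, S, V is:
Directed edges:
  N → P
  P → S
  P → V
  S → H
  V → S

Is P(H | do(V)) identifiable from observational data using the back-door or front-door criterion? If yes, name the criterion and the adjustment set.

P(H|do(V)): backdoor, adjust for {P}.

desc(V)\{V}={H,S}; candidates ⊆ {N,P}.
size 0: {}; under {} V still reaches {H,N,P,S} ∋ H.
{P}: V⊥H given {P} in G with V→· removed — back-door holds.
P(H|do(V)) = Σ_{P} P(H|V,P)·P(P).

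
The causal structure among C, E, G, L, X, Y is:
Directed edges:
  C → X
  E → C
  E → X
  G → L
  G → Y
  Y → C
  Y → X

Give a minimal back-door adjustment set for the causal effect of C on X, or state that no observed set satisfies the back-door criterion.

C→X: minimal back-door set {E, Y}.

desc(C)\{C}={X}; candidates ⊆ {E,G,L,Y}.
size 0: {}; under {} C still reaches {E,G,L,X,Y} ∋ X.
size 1: {E}, {G}, {L} …(+1); under {E} C still reaches {G,L,X,Y} ∋ X.
{E,Y}: C⊥X given {E,Y} in G with C→· removed — back-door holds.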